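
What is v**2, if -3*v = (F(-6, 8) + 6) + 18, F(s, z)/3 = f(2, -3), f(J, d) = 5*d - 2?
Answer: 81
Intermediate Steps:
f(J, d) = -2 + 5*d
F(s, z) = -51 (F(s, z) = 3*(-2 + 5*(-3)) = 3*(-2 - 15) = 3*(-17) = -51)
v = 9 (v = -((-51 + 6) + 18)/3 = -(-45 + 18)/3 = -1/3*(-27) = 9)
v**2 = 9**2 = 81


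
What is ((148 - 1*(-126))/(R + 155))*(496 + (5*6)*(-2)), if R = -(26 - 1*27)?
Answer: 29866/39 ≈ 765.79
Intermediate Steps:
R = 1 (R = -(26 - 27) = -1*(-1) = 1)
((148 - 1*(-126))/(R + 155))*(496 + (5*6)*(-2)) = ((148 - 1*(-126))/(1 + 155))*(496 + (5*6)*(-2)) = ((148 + 126)/156)*(496 + 30*(-2)) = (274*(1/156))*(496 - 60) = (137/78)*436 = 29866/39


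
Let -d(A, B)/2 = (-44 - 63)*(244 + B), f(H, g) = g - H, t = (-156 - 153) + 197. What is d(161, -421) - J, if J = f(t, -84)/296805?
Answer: -11242379818/296805 ≈ -37878.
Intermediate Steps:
t = -112 (t = -309 + 197 = -112)
d(A, B) = 52216 + 214*B (d(A, B) = -2*(-44 - 63)*(244 + B) = -(-214)*(244 + B) = -2*(-26108 - 107*B) = 52216 + 214*B)
J = 28/296805 (J = (-84 - 1*(-112))/296805 = (-84 + 112)*(1/296805) = 28*(1/296805) = 28/296805 ≈ 9.4338e-5)
d(161, -421) - J = (52216 + 214*(-421)) - 1*28/296805 = (52216 - 90094) - 28/296805 = -37878 - 28/296805 = -11242379818/296805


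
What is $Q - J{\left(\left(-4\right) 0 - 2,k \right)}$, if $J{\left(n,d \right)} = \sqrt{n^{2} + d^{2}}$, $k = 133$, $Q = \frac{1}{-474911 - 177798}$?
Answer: $- \frac{1}{652709} - \sqrt{17693} \approx -133.02$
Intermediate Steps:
$Q = - \frac{1}{652709}$ ($Q = \frac{1}{-652709} = - \frac{1}{652709} \approx -1.5321 \cdot 10^{-6}$)
$J{\left(n,d \right)} = \sqrt{d^{2} + n^{2}}$
$Q - J{\left(\left(-4\right) 0 - 2,k \right)} = - \frac{1}{652709} - \sqrt{133^{2} + \left(\left(-4\right) 0 - 2\right)^{2}} = - \frac{1}{652709} - \sqrt{17689 + \left(0 - 2\right)^{2}} = - \frac{1}{652709} - \sqrt{17689 + \left(-2\right)^{2}} = - \frac{1}{652709} - \sqrt{17689 + 4} = - \frac{1}{652709} - \sqrt{17693}$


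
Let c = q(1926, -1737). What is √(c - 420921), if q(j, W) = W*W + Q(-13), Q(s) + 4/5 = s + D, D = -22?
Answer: √64905305/5 ≈ 1611.3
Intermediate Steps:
Q(s) = -114/5 + s (Q(s) = -⅘ + (s - 22) = -⅘ + (-22 + s) = -114/5 + s)
q(j, W) = -179/5 + W² (q(j, W) = W*W + (-114/5 - 13) = W² - 179/5 = -179/5 + W²)
c = 15085666/5 (c = -179/5 + (-1737)² = -179/5 + 3017169 = 15085666/5 ≈ 3.0171e+6)
√(c - 420921) = √(15085666/5 - 420921) = √(12981061/5) = √64905305/5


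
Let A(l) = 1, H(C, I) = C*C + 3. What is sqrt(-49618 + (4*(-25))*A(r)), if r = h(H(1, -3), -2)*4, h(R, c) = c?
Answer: I*sqrt(49718) ≈ 222.98*I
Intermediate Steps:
H(C, I) = 3 + C**2 (H(C, I) = C**2 + 3 = 3 + C**2)
r = -8 (r = -2*4 = -8)
sqrt(-49618 + (4*(-25))*A(r)) = sqrt(-49618 + (4*(-25))*1) = sqrt(-49618 - 100*1) = sqrt(-49618 - 100) = sqrt(-49718) = I*sqrt(49718)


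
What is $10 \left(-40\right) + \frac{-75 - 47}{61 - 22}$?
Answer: $- \frac{15722}{39} \approx -403.13$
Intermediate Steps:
$10 \left(-40\right) + \frac{-75 - 47}{61 - 22} = -400 - \frac{122}{39} = - \frac{15722}{39}$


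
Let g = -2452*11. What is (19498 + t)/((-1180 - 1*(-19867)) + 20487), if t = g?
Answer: -3737/19587 ≈ -0.19079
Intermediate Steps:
g = -26972
t = -26972
(19498 + t)/((-1180 - 1*(-19867)) + 20487) = (19498 - 26972)/((-1180 - 1*(-19867)) + 20487) = -7474/((-1180 + 19867) + 20487) = -7474/(18687 + 20487) = -7474/39174 = -7474*1/39174 = -3737/19587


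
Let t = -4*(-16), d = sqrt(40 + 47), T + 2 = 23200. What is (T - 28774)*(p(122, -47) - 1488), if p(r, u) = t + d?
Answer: 7940224 - 5576*sqrt(87) ≈ 7.8882e+6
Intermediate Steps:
T = 23198 (T = -2 + 23200 = 23198)
d = sqrt(87) ≈ 9.3274
t = 64
p(r, u) = 64 + sqrt(87)
(T - 28774)*(p(122, -47) - 1488) = (23198 - 28774)*((64 + sqrt(87)) - 1488) = -5576*(-1424 + sqrt(87)) = 7940224 - 5576*sqrt(87)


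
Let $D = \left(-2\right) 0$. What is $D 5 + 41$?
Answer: $41$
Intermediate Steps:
$D = 0$
$D 5 + 41 = 0 \cdot 5 + 41 = 0 + 41 = 41$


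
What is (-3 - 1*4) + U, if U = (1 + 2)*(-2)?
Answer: -13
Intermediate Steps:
U = -6 (U = 3*(-2) = -6)
(-3 - 1*4) + U = (-3 - 1*4) - 6 = (-3 - 4) - 6 = -7 - 6 = -13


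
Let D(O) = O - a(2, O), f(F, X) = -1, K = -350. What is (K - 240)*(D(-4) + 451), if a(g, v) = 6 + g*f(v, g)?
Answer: -261370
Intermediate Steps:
a(g, v) = 6 - g (a(g, v) = 6 + g*(-1) = 6 - g)
D(O) = -4 + O (D(O) = O - (6 - 1*2) = O - (6 - 2) = O - 1*4 = O - 4 = -4 + O)
(K - 240)*(D(-4) + 451) = (-350 - 240)*((-4 - 4) + 451) = -590*(-8 + 451) = -590*443 = -261370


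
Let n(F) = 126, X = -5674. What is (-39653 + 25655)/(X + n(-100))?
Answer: 6999/2774 ≈ 2.5231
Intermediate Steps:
(-39653 + 25655)/(X + n(-100)) = (-39653 + 25655)/(-5674 + 126) = -13998/(-5548) = -13998*(-1/5548) = 6999/2774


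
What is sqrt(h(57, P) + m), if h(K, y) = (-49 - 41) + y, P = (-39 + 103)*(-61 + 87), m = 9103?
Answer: sqrt(10677) ≈ 103.33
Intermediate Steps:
P = 1664 (P = 64*26 = 1664)
h(K, y) = -90 + y
sqrt(h(57, P) + m) = sqrt((-90 + 1664) + 9103) = sqrt(1574 + 9103) = sqrt(10677)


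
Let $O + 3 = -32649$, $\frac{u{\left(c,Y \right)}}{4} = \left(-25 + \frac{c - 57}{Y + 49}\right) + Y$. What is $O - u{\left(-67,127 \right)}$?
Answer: $- \frac{363629}{11} \approx -33057.0$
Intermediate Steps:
$u{\left(c,Y \right)} = -100 + 4 Y + \frac{4 \left(-57 + c\right)}{49 + Y}$ ($u{\left(c,Y \right)} = 4 \left(\left(-25 + \frac{c - 57}{Y + 49}\right) + Y\right) = 4 \left(\left(-25 + \frac{-57 + c}{49 + Y}\right) + Y\right) = 4 \left(-25 + Y + \frac{-57 + c}{49 + Y}\right) = -100 + 4 Y + \frac{4 \left(-57 + c\right)}{49 + Y}$)
$O = -32652$ ($O = -3 - 32649 = -32652$)
$O - u{\left(-67,127 \right)} = -32652 - \frac{4 \left(-1282 - 67 + 127^{2} + 24 \cdot 127\right)}{49 + 127} = -32652 - \frac{4 \left(-1282 - 67 + 16129 + 3048\right)}{176} = -32652 - 4 \cdot \frac{1}{176} \cdot 17828 = -32652 - \frac{4457}{11} = - \frac{363629}{11}$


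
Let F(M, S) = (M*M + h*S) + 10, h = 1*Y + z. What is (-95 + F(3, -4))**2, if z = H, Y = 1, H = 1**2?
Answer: 7056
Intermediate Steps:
H = 1
z = 1
h = 2 (h = 1*1 + 1 = 1 + 1 = 2)
F(M, S) = 10 + M**2 + 2*S (F(M, S) = (M*M + 2*S) + 10 = (M**2 + 2*S) + 10 = 10 + M**2 + 2*S)
(-95 + F(3, -4))**2 = (-95 + (10 + 3**2 + 2*(-4)))**2 = (-95 + (10 + 9 - 8))**2 = (-95 + 11)**2 = (-84)**2 = 7056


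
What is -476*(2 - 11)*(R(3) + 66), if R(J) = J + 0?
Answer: 295596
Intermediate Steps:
R(J) = J
-476*(2 - 11)*(R(3) + 66) = -476*(2 - 11)*(3 + 66) = -(-4284)*69 = -476*(-621) = 295596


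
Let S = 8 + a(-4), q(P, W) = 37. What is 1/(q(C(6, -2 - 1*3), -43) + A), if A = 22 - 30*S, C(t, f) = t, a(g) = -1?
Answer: -1/151 ≈ -0.0066225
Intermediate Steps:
S = 7 (S = 8 - 1 = 7)
A = -188 (A = 22 - 30*7 = 22 - 210 = -188)
1/(q(C(6, -2 - 1*3), -43) + A) = 1/(37 - 188) = 1/(-151) = -1/151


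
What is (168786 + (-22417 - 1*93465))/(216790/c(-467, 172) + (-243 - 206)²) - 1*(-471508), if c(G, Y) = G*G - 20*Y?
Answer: 20403892874237908/43273669839 ≈ 4.7151e+5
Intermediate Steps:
c(G, Y) = G² - 20*Y
(168786 + (-22417 - 1*93465))/(216790/c(-467, 172) + (-243 - 206)²) - 1*(-471508) = (168786 + (-22417 - 1*93465))/(216790/((-467)² - 20*172) + (-243 - 206)²) - 1*(-471508) = (168786 + (-22417 - 93465))/(216790/(218089 - 3440) + (-449)²) + 471508 = (168786 - 115882)/(216790/214649 + 201601) + 471508 = 52904/(216790*(1/214649) + 201601) + 471508 = 52904/(216790/214649 + 201601) + 471508 = 52904/(43273669839/214649) + 471508 = 52904*(214649/43273669839) + 471508 = 11355790696/43273669839 + 471508 = 20403892874237908/43273669839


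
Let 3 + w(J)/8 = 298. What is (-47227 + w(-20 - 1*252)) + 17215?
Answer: -27652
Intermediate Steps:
w(J) = 2360 (w(J) = -24 + 8*298 = -24 + 2384 = 2360)
(-47227 + w(-20 - 1*252)) + 17215 = (-47227 + 2360) + 17215 = -44867 + 17215 = -27652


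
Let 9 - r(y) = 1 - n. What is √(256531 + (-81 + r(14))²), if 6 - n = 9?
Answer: √262307 ≈ 512.16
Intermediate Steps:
n = -3 (n = 6 - 1*9 = 6 - 9 = -3)
r(y) = 5 (r(y) = 9 - (1 - 1*(-3)) = 9 - (1 + 3) = 9 - 1*4 = 9 - 4 = 5)
√(256531 + (-81 + r(14))²) = √(256531 + (-81 + 5)²) = √(256531 + (-76)²) = √(256531 + 5776) = √262307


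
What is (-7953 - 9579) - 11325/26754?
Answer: -156354151/8918 ≈ -17532.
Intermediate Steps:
(-7953 - 9579) - 11325/26754 = -17532 - 11325*1/26754 = -17532 - 3775/8918 = -156354151/8918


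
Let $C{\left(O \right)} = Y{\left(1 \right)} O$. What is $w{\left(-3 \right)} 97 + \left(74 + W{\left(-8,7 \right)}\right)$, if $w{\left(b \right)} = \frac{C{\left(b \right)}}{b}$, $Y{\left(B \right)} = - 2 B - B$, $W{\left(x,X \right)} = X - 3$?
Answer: $-213$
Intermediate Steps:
$W{\left(x,X \right)} = -3 + X$
$Y{\left(B \right)} = - 3 B$
$C{\left(O \right)} = - 3 O$ ($C{\left(O \right)} = \left(-3\right) 1 O = - 3 O$)
$w{\left(b \right)} = -3$ ($w{\left(b \right)} = \frac{\left(-3\right) b}{b} = -3$)
$w{\left(-3 \right)} 97 + \left(74 + W{\left(-8,7 \right)}\right) = \left(-3\right) 97 + \left(74 + \left(-3 + 7\right)\right) = -291 + \left(74 + 4\right) = -291 + 78 = -213$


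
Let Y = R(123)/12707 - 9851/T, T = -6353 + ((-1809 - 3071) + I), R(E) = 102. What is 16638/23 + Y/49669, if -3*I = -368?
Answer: 350007959415475833/483843182239579 ≈ 723.39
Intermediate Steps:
I = 368/3 (I = -⅓*(-368) = 368/3 ≈ 122.67)
T = -33331/3 (T = -6353 + ((-1809 - 3071) + 368/3) = -6353 + (-4880 + 368/3) = -6353 - 14272/3 = -33331/3 ≈ -11110.)
Y = 378929733/423537017 (Y = 102/12707 - 9851/(-33331/3) = 102*(1/12707) - 9851*(-3/33331) = 102/12707 + 29553/33331 = 378929733/423537017 ≈ 0.89468)
16638/23 + Y/49669 = 16638/23 + (378929733/423537017)/49669 = 16638*(1/23) + (378929733/423537017)*(1/49669) = 16638/23 + 378929733/21036660097373 = 350007959415475833/483843182239579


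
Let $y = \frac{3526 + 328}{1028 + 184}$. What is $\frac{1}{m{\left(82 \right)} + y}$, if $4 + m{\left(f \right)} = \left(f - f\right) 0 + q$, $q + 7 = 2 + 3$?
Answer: $- \frac{606}{1709} \approx -0.35459$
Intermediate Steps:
$q = -2$ ($q = -7 + \left(2 + 3\right) = -7 + 5 = -2$)
$m{\left(f \right)} = -6$ ($m{\left(f \right)} = -4 + \left(\left(f - f\right) 0 - 2\right) = -4 + \left(0 \cdot 0 - 2\right) = -4 + \left(0 - 2\right) = -4 - 2 = -6$)
$y = \frac{1927}{606}$ ($y = \frac{3854}{1212} = 3854 \cdot \frac{1}{1212} = \frac{1927}{606} \approx 3.1799$)
$\frac{1}{m{\left(82 \right)} + y} = \frac{1}{-6 + \frac{1927}{606}} = \frac{1}{- \frac{1709}{606}} = - \frac{606}{1709}$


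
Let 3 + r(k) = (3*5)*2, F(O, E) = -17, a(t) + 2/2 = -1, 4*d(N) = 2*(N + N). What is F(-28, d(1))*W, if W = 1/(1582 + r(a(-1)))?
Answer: -17/1609 ≈ -0.010566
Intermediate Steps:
d(N) = N (d(N) = (2*(N + N))/4 = (2*(2*N))/4 = (4*N)/4 = N)
a(t) = -2 (a(t) = -1 - 1 = -2)
r(k) = 27 (r(k) = -3 + (3*5)*2 = -3 + 15*2 = -3 + 30 = 27)
W = 1/1609 (W = 1/(1582 + 27) = 1/1609 ≈ 0.00062150)
F(-28, d(1))*W = -17*1/1609 = -17/1609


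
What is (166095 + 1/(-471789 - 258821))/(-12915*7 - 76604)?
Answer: -121350667949/122018445490 ≈ -0.99453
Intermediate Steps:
(166095 + 1/(-471789 - 258821))/(-12915*7 - 76604) = (166095 + 1/(-730610))/(-90405 - 76604) = (166095 - 1/730610)/(-167009) = (121350667949/730610)*(-1/167009) = -121350667949/122018445490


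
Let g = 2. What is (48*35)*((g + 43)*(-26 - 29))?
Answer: -4158000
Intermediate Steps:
(48*35)*((g + 43)*(-26 - 29)) = (48*35)*((2 + 43)*(-26 - 29)) = 1680*(45*(-55)) = 1680*(-2475) = -4158000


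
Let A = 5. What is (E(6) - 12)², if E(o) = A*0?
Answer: 144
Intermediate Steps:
E(o) = 0 (E(o) = 5*0 = 0)
(E(6) - 12)² = (0 - 12)² = (-12)² = 144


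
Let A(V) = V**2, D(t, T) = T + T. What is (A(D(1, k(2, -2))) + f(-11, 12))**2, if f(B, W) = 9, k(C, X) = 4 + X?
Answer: 625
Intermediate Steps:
D(t, T) = 2*T
(A(D(1, k(2, -2))) + f(-11, 12))**2 = ((2*(4 - 2))**2 + 9)**2 = ((2*2)**2 + 9)**2 = (4**2 + 9)**2 = (16 + 9)**2 = 25**2 = 625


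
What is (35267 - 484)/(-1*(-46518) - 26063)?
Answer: 34783/20455 ≈ 1.7005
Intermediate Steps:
(35267 - 484)/(-1*(-46518) - 26063) = 34783/(46518 - 26063) = 34783/20455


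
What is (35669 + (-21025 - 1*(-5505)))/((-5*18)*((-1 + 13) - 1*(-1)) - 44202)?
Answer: -20149/45372 ≈ -0.44408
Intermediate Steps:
(35669 + (-21025 - 1*(-5505)))/((-5*18)*((-1 + 13) - 1*(-1)) - 44202) = (35669 + (-21025 + 5505))/(-90*(12 + 1) - 44202) = (35669 - 15520)/(-90*13 - 44202) = 20149/(-1170 - 44202) = 20149/(-45372) = 20149*(-1/45372) = -20149/45372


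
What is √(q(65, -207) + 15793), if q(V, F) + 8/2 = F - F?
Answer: √15789 ≈ 125.65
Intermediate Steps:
q(V, F) = -4 (q(V, F) = -4 + (F - F) = -4 + 0 = -4)
√(q(65, -207) + 15793) = √(-4 + 15793) = √15789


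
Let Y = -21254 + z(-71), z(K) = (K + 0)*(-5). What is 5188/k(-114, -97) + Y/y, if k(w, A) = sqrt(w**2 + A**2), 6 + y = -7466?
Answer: 20899/7472 + 5188*sqrt(22405)/22405 ≈ 37.457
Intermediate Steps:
y = -7472 (y = -6 - 7466 = -7472)
z(K) = -5*K (z(K) = K*(-5) = -5*K)
k(w, A) = sqrt(A**2 + w**2)
Y = -20899 (Y = -21254 - 5*(-71) = -21254 + 355 = -20899)
5188/k(-114, -97) + Y/y = 5188/(sqrt((-97)**2 + (-114)**2)) - 20899/(-7472) = 5188/(sqrt(9409 + 12996)) - 20899*(-1/7472) = 5188/(sqrt(22405)) + 20899/7472 = 5188*(sqrt(22405)/22405) + 20899/7472 = 5188*sqrt(22405)/22405 + 20899/7472 = 20899/7472 + 5188*sqrt(22405)/22405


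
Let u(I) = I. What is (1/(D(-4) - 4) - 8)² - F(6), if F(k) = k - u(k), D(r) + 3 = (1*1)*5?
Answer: 289/4 ≈ 72.250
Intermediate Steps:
D(r) = 2 (D(r) = -3 + (1*1)*5 = -3 + 1*5 = -3 + 5 = 2)
F(k) = 0 (F(k) = k - k = 0)
(1/(D(-4) - 4) - 8)² - F(6) = (1/(2 - 4) - 8)² - 1*0 = (1/(-2) - 8)² + 0 = (-½ - 8)² + 0 = (-17/2)² + 0 = 289/4 + 0 = 289/4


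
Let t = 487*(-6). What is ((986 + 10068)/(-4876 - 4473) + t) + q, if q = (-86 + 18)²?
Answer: 15900944/9349 ≈ 1700.8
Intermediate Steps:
t = -2922
q = 4624 (q = (-68)² = 4624)
((986 + 10068)/(-4876 - 4473) + t) + q = ((986 + 10068)/(-4876 - 4473) - 2922) + 4624 = (11054/(-9349) - 2922) + 4624 = (11054*(-1/9349) - 2922) + 4624 = (-11054/9349 - 2922) + 4624 = -27328832/9349 + 4624 = 15900944/9349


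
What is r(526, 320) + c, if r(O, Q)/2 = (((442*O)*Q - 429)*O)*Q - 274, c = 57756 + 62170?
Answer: 25045009902418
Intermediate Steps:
c = 119926
r(O, Q) = -548 + 2*O*Q*(-429 + 442*O*Q) (r(O, Q) = 2*((((442*O)*Q - 429)*O)*Q - 274) = 2*(((442*O*Q - 429)*O)*Q - 274) = 2*(((-429 + 442*O*Q)*O)*Q - 274) = 2*((O*(-429 + 442*O*Q))*Q - 274) = 2*(O*Q*(-429 + 442*O*Q) - 274) = 2*(-274 + O*Q*(-429 + 442*O*Q)) = -548 + 2*O*Q*(-429 + 442*O*Q))
r(526, 320) + c = (-548 - 858*526*320 + 884*526²*320²) + 119926 = (-548 - 144418560 + 884*276676*102400) + 119926 = (-548 - 144418560 + 25045154201600) + 119926 = 25045009782492 + 119926 = 25045009902418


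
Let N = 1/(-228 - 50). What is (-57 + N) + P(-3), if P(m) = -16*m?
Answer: -2503/278 ≈ -9.0036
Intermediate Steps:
N = -1/278 (N = 1/(-278) = -1/278 ≈ -0.0035971)
(-57 + N) + P(-3) = (-57 - 1/278) - 16*(-3) = -15847/278 + 48 = -2503/278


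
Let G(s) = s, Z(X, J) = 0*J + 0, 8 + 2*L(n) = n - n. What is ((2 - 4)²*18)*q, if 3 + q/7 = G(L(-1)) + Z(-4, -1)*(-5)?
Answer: -3528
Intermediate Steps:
L(n) = -4 (L(n) = -4 + (n - n)/2 = -4 + (½)*0 = -4 + 0 = -4)
Z(X, J) = 0 (Z(X, J) = 0 + 0 = 0)
q = -49 (q = -21 + 7*(-4 + 0*(-5)) = -21 + 7*(-4 + 0) = -21 + 7*(-4) = -21 - 28 = -49)
((2 - 4)²*18)*q = ((2 - 4)²*18)*(-49) = ((-2)²*18)*(-49) = (4*18)*(-49) = 72*(-49) = -3528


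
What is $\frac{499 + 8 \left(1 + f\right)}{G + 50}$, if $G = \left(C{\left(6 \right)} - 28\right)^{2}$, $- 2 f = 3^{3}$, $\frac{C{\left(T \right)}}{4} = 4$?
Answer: $\frac{399}{194} \approx 2.0567$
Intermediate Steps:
$C{\left(T \right)} = 16$ ($C{\left(T \right)} = 4 \cdot 4 = 16$)
$f = - \frac{27}{2}$ ($f = - \frac{3^{3}}{2} = \left(- \frac{1}{2}\right) 27 = - \frac{27}{2} \approx -13.5$)
$G = 144$ ($G = \left(16 - 28\right)^{2} = \left(-12\right)^{2} = 144$)
$\frac{499 + 8 \left(1 + f\right)}{G + 50} = \frac{499 + 8 \left(1 - \frac{27}{2}\right)}{144 + 50} = \frac{499 + 8 \left(- \frac{25}{2}\right)}{194} = \left(499 - 100\right) \frac{1}{194} = 399 \cdot \frac{1}{194} = \frac{399}{194}$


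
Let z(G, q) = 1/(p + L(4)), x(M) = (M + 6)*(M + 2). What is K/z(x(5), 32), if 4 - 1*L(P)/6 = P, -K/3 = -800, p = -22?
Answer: -52800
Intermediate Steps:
x(M) = (2 + M)*(6 + M) (x(M) = (6 + M)*(2 + M) = (2 + M)*(6 + M))
K = 2400 (K = -3*(-800) = 2400)
L(P) = 24 - 6*P
z(G, q) = -1/22 (z(G, q) = 1/(-22 + (24 - 6*4)) = 1/(-22 + (24 - 24)) = 1/(-22 + 0) = 1/(-22) = -1/22)
K/z(x(5), 32) = 2400/(-1/22) = 2400*(-22) = -52800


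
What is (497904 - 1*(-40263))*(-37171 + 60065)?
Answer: 12320795298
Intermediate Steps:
(497904 - 1*(-40263))*(-37171 + 60065) = (497904 + 40263)*22894 = 538167*22894 = 12320795298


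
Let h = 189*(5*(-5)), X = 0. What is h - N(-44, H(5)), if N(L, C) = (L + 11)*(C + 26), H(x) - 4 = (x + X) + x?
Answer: -3405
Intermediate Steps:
H(x) = 4 + 2*x (H(x) = 4 + ((x + 0) + x) = 4 + (x + x) = 4 + 2*x)
h = -4725 (h = 189*(-25) = -4725)
N(L, C) = (11 + L)*(26 + C)
h - N(-44, H(5)) = -4725 - (286 + 11*(4 + 2*5) + 26*(-44) + (4 + 2*5)*(-44)) = -4725 - (286 + 11*(4 + 10) - 1144 + (4 + 10)*(-44)) = -4725 - (286 + 11*14 - 1144 + 14*(-44)) = -4725 - (286 + 154 - 1144 - 616) = -4725 - 1*(-1320) = -4725 + 1320 = -3405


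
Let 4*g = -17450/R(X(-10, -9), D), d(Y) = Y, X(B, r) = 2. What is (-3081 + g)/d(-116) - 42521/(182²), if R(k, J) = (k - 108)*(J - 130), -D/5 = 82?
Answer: 555944258537/21993806016 ≈ 25.277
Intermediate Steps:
D = -410 (D = -5*82 = -410)
R(k, J) = (-130 + J)*(-108 + k) (R(k, J) = (-108 + k)*(-130 + J) = (-130 + J)*(-108 + k))
g = -1745/22896 (g = (-17450/(14040 - 130*2 - 108*(-410) - 410*2))/4 = (-17450/(14040 - 260 + 44280 - 820))/4 = (-17450/57240)/4 = (-17450*1/57240)/4 = (¼)*(-1745/5724) = -1745/22896 ≈ -0.076214)
(-3081 + g)/d(-116) - 42521/(182²) = (-3081 - 1745/22896)/(-116) - 42521/(182²) = -70544321/22896*(-1/116) - 42521/33124 = 70544321/2655936 - 42521*1/33124 = 70544321/2655936 - 42521/33124 = 555944258537/21993806016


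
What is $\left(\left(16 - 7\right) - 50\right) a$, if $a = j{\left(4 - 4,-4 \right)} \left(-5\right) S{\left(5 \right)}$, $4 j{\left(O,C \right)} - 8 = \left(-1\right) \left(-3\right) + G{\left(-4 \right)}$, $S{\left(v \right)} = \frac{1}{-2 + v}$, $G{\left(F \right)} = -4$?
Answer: $\frac{1435}{12} \approx 119.58$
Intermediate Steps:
$j{\left(O,C \right)} = \frac{7}{4}$ ($j{\left(O,C \right)} = 2 + \frac{\left(-1\right) \left(-3\right) - 4}{4} = 2 + \frac{3 - 4}{4} = 2 + \frac{1}{4} \left(-1\right) = 2 - \frac{1}{4} = \frac{7}{4}$)
$a = - \frac{35}{12}$ ($a = \frac{\frac{7}{4} \left(-5\right)}{-2 + 5} = - \frac{35}{4 \cdot 3} = \left(- \frac{35}{4}\right) \frac{1}{3} = - \frac{35}{12} \approx -2.9167$)
$\left(\left(16 - 7\right) - 50\right) a = \left(\left(16 - 7\right) - 50\right) \left(- \frac{35}{12}\right) = \left(9 - 50\right) \left(- \frac{35}{12}\right) = \left(-41\right) \left(- \frac{35}{12}\right) = \frac{1435}{12}$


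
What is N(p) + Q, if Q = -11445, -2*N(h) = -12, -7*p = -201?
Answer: -11439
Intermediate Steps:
p = 201/7 (p = -⅐*(-201) = 201/7 ≈ 28.714)
N(h) = 6 (N(h) = -½*(-12) = 6)
N(p) + Q = 6 - 11445 = -11439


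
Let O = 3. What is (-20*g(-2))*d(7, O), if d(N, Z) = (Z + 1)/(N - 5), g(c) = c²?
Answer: -160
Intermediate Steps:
d(N, Z) = (1 + Z)/(-5 + N)
(-20*g(-2))*d(7, O) = (-20*(-2)²)*((1 + 3)/(-5 + 7)) = (-20*4)*(4/2) = -40*4 = -80*2 = -160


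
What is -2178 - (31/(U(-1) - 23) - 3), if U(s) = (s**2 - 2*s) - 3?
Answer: -49994/23 ≈ -2173.7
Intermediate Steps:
U(s) = -3 + s**2 - 2*s
-2178 - (31/(U(-1) - 23) - 3) = -2178 - (31/((-3 + (-1)**2 - 2*(-1)) - 23) - 3) = -2178 - (31/((-3 + 1 + 2) - 23) - 3) = -2178 - (31/(0 - 23) - 3) = -2178 - (31/(-23) - 3) = -2178 - (31*(-1/23) - 3) = -2178 - (-31/23 - 3) = -2178 - 1*(-100/23) = -2178 + 100/23 = -49994/23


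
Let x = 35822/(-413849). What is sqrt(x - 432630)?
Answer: 2*I*sqrt(18524246326413877)/413849 ≈ 657.75*I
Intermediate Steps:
x = -35822/413849 (x = 35822*(-1/413849) = -35822/413849 ≈ -0.086558)
sqrt(x - 432630) = sqrt(-35822/413849 - 432630) = sqrt(-179043528692/413849) = 2*I*sqrt(18524246326413877)/413849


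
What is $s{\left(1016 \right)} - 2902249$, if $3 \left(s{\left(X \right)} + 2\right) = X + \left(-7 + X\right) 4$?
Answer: $-2900567$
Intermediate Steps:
$s{\left(X \right)} = - \frac{34}{3} + \frac{5 X}{3}$ ($s{\left(X \right)} = -2 + \frac{X + \left(-7 + X\right) 4}{3} = -2 + \frac{X + \left(-28 + 4 X\right)}{3} = -2 + \frac{-28 + 5 X}{3} = -2 + \left(- \frac{28}{3} + \frac{5 X}{3}\right) = - \frac{34}{3} + \frac{5 X}{3}$)
$s{\left(1016 \right)} - 2902249 = \left(- \frac{34}{3} + \frac{5}{3} \cdot 1016\right) - 2902249 = \left(- \frac{34}{3} + \frac{5080}{3}\right) - 2902249 = 1682 - 2902249 = -2900567$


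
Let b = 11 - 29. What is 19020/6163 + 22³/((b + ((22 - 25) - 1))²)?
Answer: 154606/6163 ≈ 25.086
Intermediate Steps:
b = -18
19020/6163 + 22³/((b + ((22 - 25) - 1))²) = 19020/6163 + 22³/((-18 + ((22 - 25) - 1))²) = 19020*(1/6163) + 10648/((-18 + (-3 - 1))²) = 19020/6163 + 10648/((-18 - 4)²) = 19020/6163 + 10648/((-22)²) = 19020/6163 + 10648/484 = 19020/6163 + 10648*(1/484) = 19020/6163 + 22 = 154606/6163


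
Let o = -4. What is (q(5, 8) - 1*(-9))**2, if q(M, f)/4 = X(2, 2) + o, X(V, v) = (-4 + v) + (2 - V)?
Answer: 225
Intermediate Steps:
X(V, v) = -2 + v - V
q(M, f) = -24 (q(M, f) = 4*((-2 + 2 - 1*2) - 4) = 4*((-2 + 2 - 2) - 4) = 4*(-2 - 4) = 4*(-6) = -24)
(q(5, 8) - 1*(-9))**2 = (-24 - 1*(-9))**2 = (-24 + 9)**2 = (-15)**2 = 225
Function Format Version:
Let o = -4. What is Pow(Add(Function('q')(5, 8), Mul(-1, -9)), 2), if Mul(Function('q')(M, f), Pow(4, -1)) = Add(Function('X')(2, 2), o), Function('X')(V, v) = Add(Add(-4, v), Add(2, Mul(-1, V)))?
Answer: 225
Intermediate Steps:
Function('X')(V, v) = Add(-2, v, Mul(-1, V))
Function('q')(M, f) = -24 (Function('q')(M, f) = Mul(4, Add(Add(-2, 2, Mul(-1, 2)), -4)) = Mul(4, Add(Add(-2, 2, -2), -4)) = Mul(4, Add(-2, -4)) = Mul(4, -6) = -24)
Pow(Add(Function('q')(5, 8), Mul(-1, -9)), 2) = Pow(Add(-24, Mul(-1, -9)), 2) = Pow(Add(-24, 9), 2) = Pow(-15, 2) = 225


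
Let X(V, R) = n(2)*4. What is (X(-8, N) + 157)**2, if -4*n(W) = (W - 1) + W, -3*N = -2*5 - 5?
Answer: 23716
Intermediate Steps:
N = 5 (N = -(-2*5 - 5)/3 = -(-10 - 5)/3 = -1/3*(-15) = 5)
n(W) = 1/4 - W/2 (n(W) = -((W - 1) + W)/4 = -((-1 + W) + W)/4 = -(-1 + 2*W)/4 = 1/4 - W/2)
X(V, R) = -3 (X(V, R) = (1/4 - 1/2*2)*4 = (1/4 - 1)*4 = -3/4*4 = -3)
(X(-8, N) + 157)**2 = (-3 + 157)**2 = 154**2 = 23716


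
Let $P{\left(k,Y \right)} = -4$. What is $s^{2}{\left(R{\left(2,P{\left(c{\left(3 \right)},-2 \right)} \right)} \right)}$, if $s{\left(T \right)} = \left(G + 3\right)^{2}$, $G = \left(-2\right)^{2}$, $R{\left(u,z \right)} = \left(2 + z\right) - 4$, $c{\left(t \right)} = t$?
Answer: $2401$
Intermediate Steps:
$R{\left(u,z \right)} = -2 + z$
$G = 4$
$s{\left(T \right)} = 49$ ($s{\left(T \right)} = \left(4 + 3\right)^{2} = 7^{2} = 49$)
$s^{2}{\left(R{\left(2,P{\left(c{\left(3 \right)},-2 \right)} \right)} \right)} = 49^{2} = 2401$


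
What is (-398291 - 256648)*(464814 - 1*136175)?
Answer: -215238498021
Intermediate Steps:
(-398291 - 256648)*(464814 - 1*136175) = -654939*(464814 - 136175) = -654939*328639 = -215238498021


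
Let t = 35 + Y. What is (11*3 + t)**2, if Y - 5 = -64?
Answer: 81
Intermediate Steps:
Y = -59 (Y = 5 - 64 = -59)
t = -24 (t = 35 - 59 = -24)
(11*3 + t)**2 = (11*3 - 24)**2 = (33 - 24)**2 = 9**2 = 81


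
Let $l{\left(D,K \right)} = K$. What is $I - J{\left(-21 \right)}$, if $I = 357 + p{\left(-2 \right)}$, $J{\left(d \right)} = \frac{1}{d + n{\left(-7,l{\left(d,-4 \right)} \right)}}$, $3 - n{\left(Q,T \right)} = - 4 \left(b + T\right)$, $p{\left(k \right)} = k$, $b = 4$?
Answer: $\frac{6391}{18} \approx 355.06$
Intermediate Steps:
$n{\left(Q,T \right)} = 19 + 4 T$ ($n{\left(Q,T \right)} = 3 - - 4 \left(4 + T\right) = 3 - \left(-16 - 4 T\right) = 3 + \left(16 + 4 T\right) = 19 + 4 T$)
$J{\left(d \right)} = \frac{1}{3 + d}$ ($J{\left(d \right)} = \frac{1}{d + \left(19 + 4 \left(-4\right)\right)} = \frac{1}{d + \left(19 - 16\right)} = \frac{1}{d + 3} = \frac{1}{3 + d}$)
$I = 355$ ($I = 357 - 2 = 355$)
$I - J{\left(-21 \right)} = 355 - \frac{1}{3 - 21} = 355 - \frac{1}{-18} = 355 - - \frac{1}{18} = 355 + \frac{1}{18} = \frac{6391}{18}$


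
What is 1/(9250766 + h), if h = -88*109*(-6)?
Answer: 1/9308318 ≈ 1.0743e-7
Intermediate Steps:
h = 57552 (h = -9592*(-6) = 57552)
1/(9250766 + h) = 1/(9250766 + 57552) = 1/9308318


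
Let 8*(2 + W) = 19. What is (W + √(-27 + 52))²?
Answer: 1849/64 ≈ 28.891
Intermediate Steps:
W = 3/8 (W = -2 + (⅛)*19 = -2 + 19/8 = 3/8 ≈ 0.37500)
(W + √(-27 + 52))² = (3/8 + √(-27 + 52))² = (3/8 + √25)² = (3/8 + 5)² = (43/8)² = 1849/64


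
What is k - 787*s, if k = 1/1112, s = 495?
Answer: -433196279/1112 ≈ -3.8957e+5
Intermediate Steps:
k = 1/1112 ≈ 0.00089928
k - 787*s = 1/1112 - 787*495 = 1/1112 - 389565 = -433196279/1112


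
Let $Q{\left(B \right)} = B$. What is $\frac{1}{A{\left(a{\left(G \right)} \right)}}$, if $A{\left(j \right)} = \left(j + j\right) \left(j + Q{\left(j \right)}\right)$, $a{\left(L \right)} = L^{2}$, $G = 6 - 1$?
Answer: $\frac{1}{2500} \approx 0.0004$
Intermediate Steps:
$G = 5$
$A{\left(j \right)} = 4 j^{2}$ ($A{\left(j \right)} = \left(j + j\right) \left(j + j\right) = 2 j 2 j = 4 j^{2}$)
$\frac{1}{A{\left(a{\left(G \right)} \right)}} = \frac{1}{4 \left(5^{2}\right)^{2}} = \frac{1}{4 \cdot 25^{2}} = \frac{1}{4 \cdot 625} = \frac{1}{2500}$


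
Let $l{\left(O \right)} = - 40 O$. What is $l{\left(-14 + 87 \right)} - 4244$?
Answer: $-7164$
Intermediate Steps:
$l{\left(-14 + 87 \right)} - 4244 = - 40 \left(-14 + 87\right) - 4244 = \left(-40\right) 73 - 4244 = -2920 - 4244 = -7164$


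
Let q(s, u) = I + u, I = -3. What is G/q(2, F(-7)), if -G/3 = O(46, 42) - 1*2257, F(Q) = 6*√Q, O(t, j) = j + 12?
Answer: -2203/29 - 4406*I*√7/29 ≈ -75.966 - 401.97*I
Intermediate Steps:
O(t, j) = 12 + j
G = 6609 (G = -3*((12 + 42) - 1*2257) = -3*(54 - 2257) = -3*(-2203) = 6609)
q(s, u) = -3 + u
G/q(2, F(-7)) = 6609/(-3 + 6*√(-7)) = 6609/(-3 + 6*(I*√7)) = 6609/(-3 + 6*I*√7)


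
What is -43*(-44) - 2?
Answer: 1890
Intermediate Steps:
-43*(-44) - 2 = 1892 - 2 = 1890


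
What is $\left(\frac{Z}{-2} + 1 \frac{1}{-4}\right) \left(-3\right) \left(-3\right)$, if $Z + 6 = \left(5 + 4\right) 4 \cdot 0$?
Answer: $\frac{99}{4} \approx 24.75$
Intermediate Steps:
$Z = -6$ ($Z = -6 + \left(5 + 4\right) 4 \cdot 0 = -6 + 9 \cdot 4 \cdot 0 = -6 + 36 \cdot 0 = -6 + 0 = -6$)
$\left(\frac{Z}{-2} + 1 \frac{1}{-4}\right) \left(-3\right) \left(-3\right) = \left(- \frac{6}{-2} + 1 \frac{1}{-4}\right) \left(-3\right) \left(-3\right) = \left(\left(-6\right) \left(- \frac{1}{2}\right) + 1 \left(- \frac{1}{4}\right)\right) \left(-3\right) \left(-3\right) = \left(3 - \frac{1}{4}\right) \left(-3\right) \left(-3\right) = \frac{11}{4} \left(-3\right) \left(-3\right) = \left(- \frac{33}{4}\right) \left(-3\right) = \frac{99}{4}$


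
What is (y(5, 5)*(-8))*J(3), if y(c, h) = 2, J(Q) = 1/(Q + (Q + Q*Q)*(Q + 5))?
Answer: -16/99 ≈ -0.16162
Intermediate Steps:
J(Q) = 1/(Q + (5 + Q)*(Q + Q**2)) (J(Q) = 1/(Q + (Q + Q**2)*(5 + Q)) = 1/(Q + (5 + Q)*(Q + Q**2)))
(y(5, 5)*(-8))*J(3) = (2*(-8))*(1/(3*(6 + 3**2 + 6*3))) = -16/(3*(6 + 9 + 18)) = -16/(3*33) = -16*1/99 = -16/99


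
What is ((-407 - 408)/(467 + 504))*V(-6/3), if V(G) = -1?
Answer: 815/971 ≈ 0.83934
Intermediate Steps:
((-407 - 408)/(467 + 504))*V(-6/3) = ((-407 - 408)/(467 + 504))*(-1) = -815/971*(-1) = 815/971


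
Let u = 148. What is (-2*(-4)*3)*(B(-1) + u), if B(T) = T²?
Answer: 3576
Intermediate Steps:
(-2*(-4)*3)*(B(-1) + u) = (-2*(-4)*3)*((-1)² + 148) = (8*3)*(1 + 148) = 24*149 = 3576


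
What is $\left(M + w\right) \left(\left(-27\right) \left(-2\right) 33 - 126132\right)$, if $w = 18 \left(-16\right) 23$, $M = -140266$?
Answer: $18265771500$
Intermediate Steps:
$w = -6624$ ($w = \left(-288\right) 23 = -6624$)
$\left(M + w\right) \left(\left(-27\right) \left(-2\right) 33 - 126132\right) = \left(-140266 - 6624\right) \left(\left(-27\right) \left(-2\right) 33 - 126132\right) = - 146890 \left(54 \cdot 33 - 126132\right) = - 146890 \left(1782 - 126132\right) = \left(-146890\right) \left(-124350\right) = 18265771500$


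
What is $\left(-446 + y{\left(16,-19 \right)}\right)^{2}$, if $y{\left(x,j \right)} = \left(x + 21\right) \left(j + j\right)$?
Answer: $3429904$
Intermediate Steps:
$y{\left(x,j \right)} = 2 j \left(21 + x\right)$ ($y{\left(x,j \right)} = \left(21 + x\right) 2 j = 2 j \left(21 + x\right)$)
$\left(-446 + y{\left(16,-19 \right)}\right)^{2} = \left(-446 + 2 \left(-19\right) \left(21 + 16\right)\right)^{2} = \left(-446 + 2 \left(-19\right) 37\right)^{2} = \left(-446 - 1406\right)^{2} = \left(-1852\right)^{2} = 3429904$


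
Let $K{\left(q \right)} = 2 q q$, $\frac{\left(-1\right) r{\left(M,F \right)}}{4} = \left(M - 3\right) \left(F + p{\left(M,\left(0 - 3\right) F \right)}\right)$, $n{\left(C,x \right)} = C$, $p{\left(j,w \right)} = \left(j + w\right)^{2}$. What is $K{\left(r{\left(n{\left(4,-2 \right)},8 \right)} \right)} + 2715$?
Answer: $5329563$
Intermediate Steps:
$r{\left(M,F \right)} = - 4 \left(-3 + M\right) \left(F + \left(M - 3 F\right)^{2}\right)$ ($r{\left(M,F \right)} = - 4 \left(M - 3\right) \left(F + \left(M + \left(0 - 3\right) F\right)^{2}\right) = - 4 \left(-3 + M\right) \left(F + \left(M - 3 F\right)^{2}\right)$)
$K{\left(q \right)} = 2 q^{2}$
$K{\left(r{\left(n{\left(4,-2 \right)},8 \right)} \right)} + 2715 = 2 \left(12 \cdot 8 + 12 \left(\left(-1\right) 4 + 3 \cdot 8\right)^{2} - 32 \cdot 4 - 16 \left(\left(-1\right) 4 + 3 \cdot 8\right)^{2}\right)^{2} + 2715 = 2 \left(96 + 12 \left(-4 + 24\right)^{2} - 128 - 16 \left(-4 + 24\right)^{2}\right)^{2} + 2715 = 2 \left(96 + 12 \cdot 20^{2} - 128 - 16 \cdot 20^{2}\right)^{2} + 2715 = 2 \left(96 + 12 \cdot 400 - 128 - 16 \cdot 400\right)^{2} + 2715 = 2 \left(96 + 4800 - 128 - 6400\right)^{2} + 2715 = 2 \left(-1632\right)^{2} + 2715 = 2 \cdot 2663424 + 2715 = 5326848 + 2715 = 5329563$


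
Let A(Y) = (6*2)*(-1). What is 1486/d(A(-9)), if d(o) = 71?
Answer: 1486/71 ≈ 20.930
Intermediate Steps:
A(Y) = -12 (A(Y) = 12*(-1) = -12)
1486/d(A(-9)) = 1486/71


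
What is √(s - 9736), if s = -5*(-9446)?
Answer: 3*√4166 ≈ 193.63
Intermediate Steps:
s = 47230
√(s - 9736) = √(47230 - 9736) = √37494 = 3*√4166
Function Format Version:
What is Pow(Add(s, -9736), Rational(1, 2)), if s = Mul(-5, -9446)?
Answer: Mul(3, Pow(4166, Rational(1, 2))) ≈ 193.63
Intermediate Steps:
s = 47230
Pow(Add(s, -9736), Rational(1, 2)) = Pow(Add(47230, -9736), Rational(1, 2)) = Pow(37494, Rational(1, 2)) = Mul(3, Pow(4166, Rational(1, 2)))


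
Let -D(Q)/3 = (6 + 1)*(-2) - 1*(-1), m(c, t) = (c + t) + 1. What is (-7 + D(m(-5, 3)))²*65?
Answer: 66560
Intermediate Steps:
m(c, t) = 1 + c + t
D(Q) = 39 (D(Q) = -3*((6 + 1)*(-2) - 1*(-1)) = -3*(7*(-2) + 1) = -3*(-14 + 1) = -3*(-13) = 39)
(-7 + D(m(-5, 3)))²*65 = (-7 + 39)²*65 = 32²*65 = 1024*65 = 66560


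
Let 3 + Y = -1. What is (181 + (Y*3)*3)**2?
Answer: 21025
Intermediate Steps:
Y = -4 (Y = -3 - 1 = -4)
(181 + (Y*3)*3)**2 = (181 - 4*3*3)**2 = (181 - 12*3)**2 = (181 - 36)**2 = 145**2 = 21025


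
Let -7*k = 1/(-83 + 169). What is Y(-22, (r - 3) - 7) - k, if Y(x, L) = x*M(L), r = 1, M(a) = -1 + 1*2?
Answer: -13243/602 ≈ -21.998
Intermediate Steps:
M(a) = 1 (M(a) = -1 + 2 = 1)
Y(x, L) = x (Y(x, L) = x*1 = x)
k = -1/602 (k = -1/(7*(-83 + 169)) = -⅐/86 = -⅐*1/86 = -1/602 ≈ -0.0016611)
Y(-22, (r - 3) - 7) - k = -22 - 1*(-1/602) = -22 + 1/602 = -13243/602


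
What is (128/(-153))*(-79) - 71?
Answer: -751/153 ≈ -4.9085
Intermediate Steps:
(128/(-153))*(-79) - 71 = (128*(-1/153))*(-79) - 71 = -128/153*(-79) - 71 = 10112/153 - 71 = -751/153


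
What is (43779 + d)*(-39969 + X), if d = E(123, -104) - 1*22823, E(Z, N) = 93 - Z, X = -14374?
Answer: -1137181618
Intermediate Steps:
d = -22853 (d = (93 - 1*123) - 1*22823 = (93 - 123) - 22823 = -30 - 22823 = -22853)
(43779 + d)*(-39969 + X) = (43779 - 22853)*(-39969 - 14374) = 20926*(-54343) = -1137181618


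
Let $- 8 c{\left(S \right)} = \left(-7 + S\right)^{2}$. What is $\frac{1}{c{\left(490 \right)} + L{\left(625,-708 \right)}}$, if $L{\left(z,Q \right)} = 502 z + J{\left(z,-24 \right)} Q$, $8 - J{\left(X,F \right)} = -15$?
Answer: $\frac{8}{2146439} \approx 3.7271 \cdot 10^{-6}$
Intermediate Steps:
$c{\left(S \right)} = - \frac{\left(-7 + S\right)^{2}}{8}$
$J{\left(X,F \right)} = 23$ ($J{\left(X,F \right)} = 8 - -15 = 8 + 15 = 23$)
$L{\left(z,Q \right)} = 23 Q + 502 z$ ($L{\left(z,Q \right)} = 502 z + 23 Q = 23 Q + 502 z$)
$\frac{1}{c{\left(490 \right)} + L{\left(625,-708 \right)}} = \frac{1}{- \frac{\left(-7 + 490\right)^{2}}{8} + \left(23 \left(-708\right) + 502 \cdot 625\right)} = \frac{1}{- \frac{483^{2}}{8} + \left(-16284 + 313750\right)} = \frac{1}{\left(- \frac{1}{8}\right) 233289 + 297466} = \frac{1}{- \frac{233289}{8} + 297466} = \frac{1}{\frac{2146439}{8}} = \frac{8}{2146439}$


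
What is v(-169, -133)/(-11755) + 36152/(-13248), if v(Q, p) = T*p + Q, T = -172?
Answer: -90723637/19466280 ≈ -4.6606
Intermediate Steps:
v(Q, p) = Q - 172*p (v(Q, p) = -172*p + Q = Q - 172*p)
v(-169, -133)/(-11755) + 36152/(-13248) = (-169 - 172*(-133))/(-11755) + 36152/(-13248) = (-169 + 22876)*(-1/11755) + 36152*(-1/13248) = 22707*(-1/11755) - 4519/1656 = -22707/11755 - 4519/1656 = -90723637/19466280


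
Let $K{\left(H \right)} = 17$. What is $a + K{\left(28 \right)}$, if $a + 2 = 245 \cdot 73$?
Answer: $17900$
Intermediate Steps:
$a = 17883$ ($a = -2 + 245 \cdot 73 = -2 + 17885 = 17883$)
$a + K{\left(28 \right)} = 17883 + 17 = 17900$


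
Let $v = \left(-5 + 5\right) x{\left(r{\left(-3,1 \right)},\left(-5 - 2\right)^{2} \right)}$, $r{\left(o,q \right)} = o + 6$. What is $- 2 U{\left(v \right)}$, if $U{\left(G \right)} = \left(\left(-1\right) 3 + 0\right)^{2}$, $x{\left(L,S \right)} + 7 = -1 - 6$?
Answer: $-18$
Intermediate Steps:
$r{\left(o,q \right)} = 6 + o$
$x{\left(L,S \right)} = -14$ ($x{\left(L,S \right)} = -7 - 7 = -14$)
$v = 0$ ($v = \left(-5 + 5\right) \left(-14\right) = 0 \left(-14\right) = 0$)
$U{\left(G \right)} = 9$ ($U{\left(G \right)} = \left(-3 + 0\right)^{2} = \left(-3\right)^{2} = 9$)
$- 2 U{\left(v \right)} = \left(-2\right) 9 = -18$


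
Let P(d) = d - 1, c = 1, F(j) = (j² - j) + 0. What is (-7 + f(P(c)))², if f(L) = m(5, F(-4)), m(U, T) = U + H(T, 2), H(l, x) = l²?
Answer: 158404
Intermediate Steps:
F(j) = j² - j
P(d) = -1 + d
m(U, T) = U + T²
f(L) = 405 (f(L) = 5 + (-4*(-1 - 4))² = 5 + (-4*(-5))² = 5 + 20² = 5 + 400 = 405)
(-7 + f(P(c)))² = (-7 + 405)² = 398² = 158404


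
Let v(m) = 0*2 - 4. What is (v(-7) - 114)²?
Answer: 13924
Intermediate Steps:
v(m) = -4 (v(m) = 0 - 4 = -4)
(v(-7) - 114)² = (-4 - 114)² = (-118)² = 13924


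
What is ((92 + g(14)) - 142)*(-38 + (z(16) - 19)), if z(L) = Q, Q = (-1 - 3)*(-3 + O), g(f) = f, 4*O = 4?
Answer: 1764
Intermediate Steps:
O = 1 (O = (¼)*4 = 1)
Q = 8 (Q = (-1 - 3)*(-3 + 1) = -4*(-2) = 8)
z(L) = 8
((92 + g(14)) - 142)*(-38 + (z(16) - 19)) = ((92 + 14) - 142)*(-38 + (8 - 19)) = (106 - 142)*(-38 - 11) = -36*(-49) = 1764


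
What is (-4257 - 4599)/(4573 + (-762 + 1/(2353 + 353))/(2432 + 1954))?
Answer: -105107577696/54272661697 ≈ -1.9367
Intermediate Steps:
(-4257 - 4599)/(4573 + (-762 + 1/(2353 + 353))/(2432 + 1954)) = -8856/(4573 + (-762 + 1/2706)/4386) = -8856/(4573 + (-762 + 1/2706)*(1/4386)) = -8856/(4573 - 2061971/2706*1/4386) = -8856/(4573 - 2061971/11868516) = -8856/54272661697/11868516 = -8856*11868516/54272661697 = -105107577696/54272661697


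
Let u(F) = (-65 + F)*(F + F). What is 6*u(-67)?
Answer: 106128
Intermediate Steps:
u(F) = 2*F*(-65 + F) (u(F) = (-65 + F)*(2*F) = 2*F*(-65 + F))
6*u(-67) = 6*(2*(-67)*(-65 - 67)) = 6*(2*(-67)*(-132)) = 6*17688 = 106128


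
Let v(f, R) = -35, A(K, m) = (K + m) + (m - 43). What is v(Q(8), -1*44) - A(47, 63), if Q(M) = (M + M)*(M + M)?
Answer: -165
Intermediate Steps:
Q(M) = 4*M² (Q(M) = (2*M)*(2*M) = 4*M²)
A(K, m) = -43 + K + 2*m (A(K, m) = (K + m) + (-43 + m) = -43 + K + 2*m)
v(Q(8), -1*44) - A(47, 63) = -35 - (-43 + 47 + 2*63) = -35 - (-43 + 47 + 126) = -35 - 1*130 = -35 - 130 = -165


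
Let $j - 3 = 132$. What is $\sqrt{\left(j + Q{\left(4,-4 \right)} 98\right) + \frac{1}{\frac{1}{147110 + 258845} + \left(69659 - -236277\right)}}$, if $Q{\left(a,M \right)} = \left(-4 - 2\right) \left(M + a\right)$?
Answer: $\frac{\sqrt{231370629143679207892010}}{41398749627} \approx 11.619$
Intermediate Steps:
$j = 135$ ($j = 3 + 132 = 135$)
$Q{\left(a,M \right)} = - 6 M - 6 a$ ($Q{\left(a,M \right)} = - 6 \left(M + a\right) = - 6 M - 6 a$)
$\sqrt{\left(j + Q{\left(4,-4 \right)} 98\right) + \frac{1}{\frac{1}{147110 + 258845} + \left(69659 - -236277\right)}} = \sqrt{\left(135 + \left(\left(-6\right) \left(-4\right) - 24\right) 98\right) + \frac{1}{\frac{1}{147110 + 258845} + \left(69659 - -236277\right)}} = \sqrt{\left(135 + \left(24 - 24\right) 98\right) + \frac{1}{\frac{1}{405955} + \left(69659 + 236277\right)}} = \sqrt{\left(135 + 0 \cdot 98\right) + \frac{1}{\frac{1}{405955} + 305936}} = \sqrt{\left(135 + 0\right) + \frac{1}{\frac{124196248881}{405955}}} = \sqrt{135 + \frac{405955}{124196248881}} = \sqrt{\frac{16766494004890}{124196248881}} = \frac{\sqrt{231370629143679207892010}}{41398749627}$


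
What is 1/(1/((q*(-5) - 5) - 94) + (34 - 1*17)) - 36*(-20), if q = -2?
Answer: 1088729/1512 ≈ 720.06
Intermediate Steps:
1/(1/((q*(-5) - 5) - 94) + (34 - 1*17)) - 36*(-20) = 1/(1/((-2*(-5) - 5) - 94) + (34 - 1*17)) - 36*(-20) = 1/(1/((10 - 5) - 94) + (34 - 17)) + 720 = 1/(1/(5 - 94) + 17) + 720 = 1/(1/(-89) + 17) + 720 = 1/(-1/89 + 17) + 720 = 1/(1512/89) + 720 = 89/1512 + 720 = 1088729/1512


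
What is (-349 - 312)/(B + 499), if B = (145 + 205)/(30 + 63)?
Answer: -61473/46757 ≈ -1.3147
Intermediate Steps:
B = 350/93 ≈ 3.7634
(-349 - 312)/(B + 499) = (-349 - 312)/(350/93 + 499) = -661/46757/93 = -661*93/46757 = -61473/46757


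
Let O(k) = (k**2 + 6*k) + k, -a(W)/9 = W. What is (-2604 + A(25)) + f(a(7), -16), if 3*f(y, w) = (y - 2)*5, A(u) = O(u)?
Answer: -5737/3 ≈ -1912.3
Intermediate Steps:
a(W) = -9*W
O(k) = k**2 + 7*k
A(u) = u*(7 + u)
f(y, w) = -10/3 + 5*y/3 (f(y, w) = ((y - 2)*5)/3 = ((-2 + y)*5)/3 = (-10 + 5*y)/3 = -10/3 + 5*y/3)
(-2604 + A(25)) + f(a(7), -16) = (-2604 + 25*(7 + 25)) + (-10/3 + 5*(-9*7)/3) = (-2604 + 25*32) + (-10/3 + (5/3)*(-63)) = (-2604 + 800) + (-10/3 - 105) = -1804 - 325/3 = -5737/3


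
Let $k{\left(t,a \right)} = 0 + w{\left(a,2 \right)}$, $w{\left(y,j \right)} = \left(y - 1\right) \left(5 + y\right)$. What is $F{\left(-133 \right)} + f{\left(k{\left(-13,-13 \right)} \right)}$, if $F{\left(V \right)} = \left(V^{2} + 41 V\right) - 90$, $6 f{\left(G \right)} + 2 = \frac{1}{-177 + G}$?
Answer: $\frac{4736809}{390} \approx 12146.0$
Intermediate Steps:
$w{\left(y,j \right)} = \left(-1 + y\right) \left(5 + y\right)$
$k{\left(t,a \right)} = -5 + a^{2} + 4 a$ ($k{\left(t,a \right)} = 0 + \left(-5 + a^{2} + 4 a\right) = -5 + a^{2} + 4 a$)
$f{\left(G \right)} = - \frac{1}{3} + \frac{1}{6 \left(-177 + G\right)}$
$F{\left(V \right)} = -90 + V^{2} + 41 V$
$F{\left(-133 \right)} + f{\left(k{\left(-13,-13 \right)} \right)} = \left(-90 + \left(-133\right)^{2} + 41 \left(-133\right)\right) + \frac{355 - 2 \left(-5 + \left(-13\right)^{2} + 4 \left(-13\right)\right)}{6 \left(-177 + \left(-5 + \left(-13\right)^{2} + 4 \left(-13\right)\right)\right)} = \left(-90 + 17689 - 5453\right) + \frac{355 - 2 \left(-5 + 169 - 52\right)}{6 \left(-177 - -112\right)} = 12146 + \frac{355 - 224}{6 \left(-177 + 112\right)} = 12146 + \frac{355 - 224}{6 \left(-65\right)} = 12146 + \frac{1}{6} \left(- \frac{1}{65}\right) 131 = 12146 - \frac{131}{390} = \frac{4736809}{390}$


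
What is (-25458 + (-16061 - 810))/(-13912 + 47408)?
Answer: -42329/33496 ≈ -1.2637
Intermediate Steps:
(-25458 + (-16061 - 810))/(-13912 + 47408) = (-25458 - 16871)/33496 = -42329*1/33496 = -42329/33496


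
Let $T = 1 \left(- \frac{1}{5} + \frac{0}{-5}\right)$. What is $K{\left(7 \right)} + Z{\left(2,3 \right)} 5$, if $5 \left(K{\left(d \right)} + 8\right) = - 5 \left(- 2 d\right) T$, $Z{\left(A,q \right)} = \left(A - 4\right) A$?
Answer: $- \frac{154}{5} \approx -30.8$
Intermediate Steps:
$Z{\left(A,q \right)} = A \left(-4 + A\right)$ ($Z{\left(A,q \right)} = \left(-4 + A\right) A = A \left(-4 + A\right)$)
$T = - \frac{1}{5}$ ($T = 1 \left(\left(-1\right) \frac{1}{5} + 0 \left(- \frac{1}{5}\right)\right) = 1 \left(- \frac{1}{5} + 0\right) = 1 \left(- \frac{1}{5}\right) = - \frac{1}{5} \approx -0.2$)
$K{\left(d \right)} = -8 - \frac{2 d}{5}$ ($K{\left(d \right)} = -8 + \frac{- 5 \left(- 2 d\right) \left(- \frac{1}{5}\right)}{5} = -8 + \frac{10 d \left(- \frac{1}{5}\right)}{5} = -8 + \frac{\left(-2\right) d}{5} = -8 - \frac{2 d}{5}$)
$K{\left(7 \right)} + Z{\left(2,3 \right)} 5 = \left(-8 - \frac{14}{5}\right) + 2 \left(-4 + 2\right) 5 = \left(-8 - \frac{14}{5}\right) + 2 \left(-2\right) 5 = - \frac{54}{5} - 20 = - \frac{154}{5}$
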